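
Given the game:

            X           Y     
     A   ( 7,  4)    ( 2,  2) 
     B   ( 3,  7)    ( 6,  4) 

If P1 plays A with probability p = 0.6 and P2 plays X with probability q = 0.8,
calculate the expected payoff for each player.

E[P1] = 5.04, E[P2] = 4.72

Work:
E[P1] = p·q·π₁(A,X) + p·(1-q)·π₁(A,Y) + (1-p)·q·π₁(B,X) + (1-p)·(1-q)·π₁(B,Y)
= 0.6·0.8·7 + 0.6·0.2·2 + 0.4·0.8·3 + 0.4·0.2·6
= 5.04

E[P2] = 4.72 (similar calculation)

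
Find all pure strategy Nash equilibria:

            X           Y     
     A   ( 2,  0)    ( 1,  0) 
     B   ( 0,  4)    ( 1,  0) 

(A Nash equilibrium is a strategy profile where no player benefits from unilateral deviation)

Nash equilibrium: (A, X), (A, Y)

Work:
Best responses:
  P1 vs X: payoffs [2, 0] → best response A (payoff 2)
  P1 vs Y: payoffs [1, 1] → best response A/B (payoff 1)
  P2 vs A: payoffs [0, 0] → best response X/Y (payoff 0)
  P2 vs B: payoffs [4, 0] → best response X (payoff 4)
Mutual best responses: (A,X), (A,Y) → Nash equilibria.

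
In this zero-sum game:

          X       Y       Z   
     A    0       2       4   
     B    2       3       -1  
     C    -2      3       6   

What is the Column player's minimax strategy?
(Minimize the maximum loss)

Column should play X, value = 2

Work:
Column player minimizes Row's maximum payoff:
Column X: max payoff to Row = 2
Column Y: max payoff to Row = 3
Column Z: max payoff to Row = 6
Minimum is 2, achieved by column X.
Minimax strategy: X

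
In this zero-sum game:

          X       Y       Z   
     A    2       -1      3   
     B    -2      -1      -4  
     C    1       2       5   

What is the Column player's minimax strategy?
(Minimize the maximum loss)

Column should play X or Y (all achieve the minimum), value = 2

Work:
Column player minimizes Row's maximum payoff:
Column X: max payoff to Row = 2
Column Y: max payoff to Row = 2
Column Z: max payoff to Row = 5
Minimum is 2, achieved by columns X, Y (tied).
Each of X or Y is a minimax strategy.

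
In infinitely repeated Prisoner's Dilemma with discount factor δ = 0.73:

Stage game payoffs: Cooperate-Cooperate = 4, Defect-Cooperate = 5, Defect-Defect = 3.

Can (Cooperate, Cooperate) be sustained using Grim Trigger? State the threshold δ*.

δ* = 0.5; since δ = 0.73 ≥ 0.5, cooperation can be sustained

Work:
For Grim Trigger:
Cooperate forever: 4/(1-δ)
Defect then punished: 5 + 3·δ/(1-δ)
Need: 4/(1-δ) ≥ 5 + 3·δ/(1-δ)
Solving: δ ≥ (T-R)/(T-P) = (5-4)/(5-3) = 0.5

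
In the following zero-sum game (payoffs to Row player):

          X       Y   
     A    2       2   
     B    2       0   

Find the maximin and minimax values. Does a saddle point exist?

Maximin = 2, Minimax = 2, Saddle: True

Work:
Row minimums: [2, 0] → maximin = 2
Column maximums: [2, 2] → minimax = 2
Saddle point exists! Game value = 2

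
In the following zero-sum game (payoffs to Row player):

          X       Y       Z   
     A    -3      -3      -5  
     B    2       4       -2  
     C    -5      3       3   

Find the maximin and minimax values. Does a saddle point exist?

Maximin = -2, Minimax = 2, Saddle: False

Work:
Row minimums: [-5, -2, -5] → maximin = -2
Column maximums: [2, 4, 3] → minimax = 2
No saddle point (maximin ≠ minimax). Mixed strategy needed.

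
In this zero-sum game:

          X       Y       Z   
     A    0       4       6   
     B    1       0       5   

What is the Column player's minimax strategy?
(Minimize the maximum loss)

Column should play X, value = 1

Work:
Column player minimizes Row's maximum payoff:
Column X: max payoff to Row = 1
Column Y: max payoff to Row = 4
Column Z: max payoff to Row = 6
Minimum is 1, achieved by column X.
Minimax strategy: X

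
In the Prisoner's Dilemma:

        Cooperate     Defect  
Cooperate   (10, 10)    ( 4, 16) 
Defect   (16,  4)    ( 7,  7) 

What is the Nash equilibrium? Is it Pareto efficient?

(Defect, Defect) is NE; not Pareto efficient

Work:
Defect dominates Cooperate for both players:
If P2 cooperates: Defect (16) > Cooperate (10)
If P2 defects: Defect (7) > Cooperate (4)
NE: (Defect, Defect) with payoff (7, 7)
But (Cooperate, Cooperate) = (10, 10) Pareto dominates (7, 7)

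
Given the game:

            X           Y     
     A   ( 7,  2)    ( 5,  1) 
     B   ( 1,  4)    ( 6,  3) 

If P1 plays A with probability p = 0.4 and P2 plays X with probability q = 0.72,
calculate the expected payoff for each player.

E[P1] = 4.016, E[P2] = 2.92

Work:
E[P1] = p·q·π₁(A,X) + p·(1-q)·π₁(A,Y) + (1-p)·q·π₁(B,X) + (1-p)·(1-q)·π₁(B,Y)
= 0.4·0.72·7 + 0.4·0.28·5 + 0.6·0.72·1 + 0.6·0.28·6
= 4.016

E[P2] = 2.92 (similar calculation)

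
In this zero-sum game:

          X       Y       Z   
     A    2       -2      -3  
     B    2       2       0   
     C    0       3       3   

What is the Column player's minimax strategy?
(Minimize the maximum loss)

Column should play X, value = 2

Work:
Column player minimizes Row's maximum payoff:
Column X: max payoff to Row = 2
Column Y: max payoff to Row = 3
Column Z: max payoff to Row = 3
Minimum is 2, achieved by column X.
Minimax strategy: X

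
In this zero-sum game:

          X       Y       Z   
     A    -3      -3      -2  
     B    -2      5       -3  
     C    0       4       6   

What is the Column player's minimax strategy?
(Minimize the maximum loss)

Column should play X, value = 0

Work:
Column player minimizes Row's maximum payoff:
Column X: max payoff to Row = 0
Column Y: max payoff to Row = 5
Column Z: max payoff to Row = 6
Minimum is 0, achieved by column X.
Minimax strategy: X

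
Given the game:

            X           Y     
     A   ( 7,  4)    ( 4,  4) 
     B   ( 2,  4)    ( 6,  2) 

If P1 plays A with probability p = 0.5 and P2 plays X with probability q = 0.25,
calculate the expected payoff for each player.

E[P1] = 4.875, E[P2] = 3.25

Work:
E[P1] = p·q·π₁(A,X) + p·(1-q)·π₁(A,Y) + (1-p)·q·π₁(B,X) + (1-p)·(1-q)·π₁(B,Y)
= 0.5·0.25·7 + 0.5·0.75·4 + 0.5·0.25·2 + 0.5·0.75·6
= 4.875

E[P2] = 3.25 (similar calculation)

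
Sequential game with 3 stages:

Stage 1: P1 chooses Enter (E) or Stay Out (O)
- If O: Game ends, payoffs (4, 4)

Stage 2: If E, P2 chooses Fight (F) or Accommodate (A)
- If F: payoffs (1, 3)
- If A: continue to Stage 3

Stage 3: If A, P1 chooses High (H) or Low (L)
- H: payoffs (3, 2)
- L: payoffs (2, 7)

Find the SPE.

SPE: (O, F, H); Outcome (4, 4)

Work:
Stage 3: P1 chooses H (3 vs 2)
Stage 2: P2: F->3, A->2 (anticipating H). Choose F
Stage 1: P1: O->4, E->1 (anticipating F, H). Choose O
SPE path: O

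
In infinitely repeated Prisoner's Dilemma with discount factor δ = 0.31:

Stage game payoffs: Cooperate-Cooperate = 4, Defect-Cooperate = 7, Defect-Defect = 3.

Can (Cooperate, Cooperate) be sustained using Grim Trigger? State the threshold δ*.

δ* = 0.75; since δ = 0.31 < 0.75, cooperation cannot be sustained

Work:
For Grim Trigger:
Cooperate forever: 4/(1-δ)
Defect then punished: 7 + 3·δ/(1-δ)
Need: 4/(1-δ) ≥ 7 + 3·δ/(1-δ)
Solving: δ ≥ (T-R)/(T-P) = (7-4)/(7-3) = 0.75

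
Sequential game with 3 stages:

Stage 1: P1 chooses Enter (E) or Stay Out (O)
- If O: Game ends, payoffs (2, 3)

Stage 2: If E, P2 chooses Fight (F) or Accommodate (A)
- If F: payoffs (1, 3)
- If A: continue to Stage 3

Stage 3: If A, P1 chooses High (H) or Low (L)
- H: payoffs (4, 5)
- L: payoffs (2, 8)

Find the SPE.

SPE: (E, A, H); Outcome (4, 5)

Work:
Stage 3: P1 chooses H (4 vs 2)
Stage 2: P2: F->3, A->5 (anticipating H). Choose A
Stage 1: P1: O->2, E->4 (anticipating A, H). Choose E
SPE path: E -> A -> H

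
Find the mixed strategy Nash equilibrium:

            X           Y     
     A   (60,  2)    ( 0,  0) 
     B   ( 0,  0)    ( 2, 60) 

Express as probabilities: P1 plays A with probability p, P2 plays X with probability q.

p = 0.9677, q = 0.0323

Work:
Find probabilities that make opponent indifferent:
P2 chooses q to make P1 indifferent between A and B
P1 chooses p to make P2 indifferent between X and Y
Mixed NE: P1 plays (A: 0.9677, B: 0.0323), P2 plays (X: 0.0323, Y: 0.9677)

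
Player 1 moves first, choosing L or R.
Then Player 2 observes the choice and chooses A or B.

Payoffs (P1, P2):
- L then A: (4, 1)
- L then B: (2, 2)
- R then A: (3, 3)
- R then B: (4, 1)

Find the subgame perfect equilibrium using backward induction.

P1 plays R, P2 plays B after L and A after R; Payoff (3, 3)

Work:
Backward induction:
After L: P2 chooses B → P1 gets 2
After R: P2 chooses A → P1 gets 3
P1 chooses R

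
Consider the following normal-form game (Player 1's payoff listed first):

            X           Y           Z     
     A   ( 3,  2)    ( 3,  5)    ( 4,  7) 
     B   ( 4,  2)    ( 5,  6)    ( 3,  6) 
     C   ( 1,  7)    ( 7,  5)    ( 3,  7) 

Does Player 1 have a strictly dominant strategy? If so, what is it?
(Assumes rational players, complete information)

No strictly dominant strategy exists for Player 1

Work:
A strategy strictly dominates another if it gives a strictly higher payoff against every opponent action. Compare each pair of P1's strategies column-by-column:
  A vs B: [3 vs 4, 3 vs 5, 4 vs 3] → A does not strictly dominate B (column X: 3 ≤ 4)
  A vs C: [3 vs 1, 3 vs 7, 4 vs 3] → A does not strictly dominate C (column Y: 3 ≤ 7)
  B vs A: [4 vs 3, 5 vs 3, 3 vs 4] → B does not strictly dominate A (column Z: 3 ≤ 4)
  B vs C: [4 vs 1, 5 vs 7, 3 vs 3] → B does not strictly dominate C (column Y: 5 ≤ 7)
  C vs A: [1 vs 3, 7 vs 3, 3 vs 4] → C does not strictly dominate A (column X: 1 ≤ 3)
  C vs B: [1 vs 4, 7 vs 5, 3 vs 3] → C does not strictly dominate B (column X: 1 ≤ 4)
No single strategy strictly dominates all others → no strictly dominant strategy.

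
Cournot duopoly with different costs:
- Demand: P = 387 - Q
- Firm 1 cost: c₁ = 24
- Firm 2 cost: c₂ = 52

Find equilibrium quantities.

q₁* = 130.33, q₂* = 102.33

Work:
Reaction: q₁ = (387 - 24 - q₂)/2
Reaction: q₂ = (387 - 52 - q₁)/2
Solve simultaneously:
q₁* = (387 - 2×24 + 52)/3 = 130.33
q₂* = (387 - 2×52 + 24)/3 = 102.33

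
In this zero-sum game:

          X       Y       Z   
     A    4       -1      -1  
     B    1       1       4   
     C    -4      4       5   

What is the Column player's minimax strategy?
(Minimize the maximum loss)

Column should play X or Y (all achieve the minimum), value = 4

Work:
Column player minimizes Row's maximum payoff:
Column X: max payoff to Row = 4
Column Y: max payoff to Row = 4
Column Z: max payoff to Row = 5
Minimum is 4, achieved by columns X, Y (tied).
Each of X or Y is a minimax strategy.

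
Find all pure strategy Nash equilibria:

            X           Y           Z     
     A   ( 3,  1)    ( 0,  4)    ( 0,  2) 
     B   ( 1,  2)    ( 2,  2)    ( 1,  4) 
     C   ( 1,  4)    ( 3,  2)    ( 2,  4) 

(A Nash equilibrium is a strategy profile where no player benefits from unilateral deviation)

Nash equilibrium: (C, Z)

Work:
Best responses:
  P1 vs X: payoffs [3, 1, 1] → best response A (payoff 3)
  P1 vs Y: payoffs [0, 2, 3] → best response C (payoff 3)
  P1 vs Z: payoffs [0, 1, 2] → best response C (payoff 2)
  P2 vs A: payoffs [1, 4, 2] → best response Y (payoff 4)
  P2 vs B: payoffs [2, 2, 4] → best response Z (payoff 4)
  P2 vs C: payoffs [4, 2, 4] → best response X/Z (payoff 4)
Mutual best responses: (C,Z) → Nash equilibria.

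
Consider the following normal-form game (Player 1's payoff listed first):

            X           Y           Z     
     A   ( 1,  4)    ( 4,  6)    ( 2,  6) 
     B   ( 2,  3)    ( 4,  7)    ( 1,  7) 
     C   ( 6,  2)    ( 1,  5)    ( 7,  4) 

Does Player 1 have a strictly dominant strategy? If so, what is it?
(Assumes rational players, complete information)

No strictly dominant strategy exists for Player 1

Work:
A strategy strictly dominates another if it gives a strictly higher payoff against every opponent action. Compare each pair of P1's strategies column-by-column:
  A vs B: [1 vs 2, 4 vs 4, 2 vs 1] → A does not strictly dominate B (column X: 1 ≤ 2)
  A vs C: [1 vs 6, 4 vs 1, 2 vs 7] → A does not strictly dominate C (column X: 1 ≤ 6)
  B vs A: [2 vs 1, 4 vs 4, 1 vs 2] → B does not strictly dominate A (column Y: 4 ≤ 4)
  B vs C: [2 vs 6, 4 vs 1, 1 vs 7] → B does not strictly dominate C (column X: 2 ≤ 6)
  C vs A: [6 vs 1, 1 vs 4, 7 vs 2] → C does not strictly dominate A (column Y: 1 ≤ 4)
  C vs B: [6 vs 2, 1 vs 4, 7 vs 1] → C does not strictly dominate B (column Y: 1 ≤ 4)
No single strategy strictly dominates all others → no strictly dominant strategy.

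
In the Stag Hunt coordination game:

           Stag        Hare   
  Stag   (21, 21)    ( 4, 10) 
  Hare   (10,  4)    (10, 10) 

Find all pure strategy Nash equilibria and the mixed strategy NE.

Pure NE: (Stag, Stag) and (Hare, Hare); Mixed NE: p = 0.3529, q = 0.3529

Work:
Check pure NE:
(Stag, Stag): (21, 21) - no unilateral deviation beneficial
(Hare, Hare): (10, 10) - no unilateral deviation beneficial
Mixed NE: P1 plays Stag with p = 0.3529, P2 plays Stag with q = 0.3529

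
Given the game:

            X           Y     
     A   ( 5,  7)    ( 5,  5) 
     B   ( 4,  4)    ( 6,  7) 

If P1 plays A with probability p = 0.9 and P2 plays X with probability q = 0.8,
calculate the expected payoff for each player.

E[P1] = 4.94, E[P2] = 6.4

Work:
E[P1] = p·q·π₁(A,X) + p·(1-q)·π₁(A,Y) + (1-p)·q·π₁(B,X) + (1-p)·(1-q)·π₁(B,Y)
= 0.9·0.8·5 + 0.9·0.2·5 + 0.1·0.8·4 + 0.1·0.2·6
= 4.94

E[P2] = 6.4 (similar calculation)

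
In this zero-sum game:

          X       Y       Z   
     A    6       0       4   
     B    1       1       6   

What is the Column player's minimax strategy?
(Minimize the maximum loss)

Column should play Y, value = 1

Work:
Column player minimizes Row's maximum payoff:
Column X: max payoff to Row = 6
Column Y: max payoff to Row = 1
Column Z: max payoff to Row = 6
Minimum is 1, achieved by column Y.
Minimax strategy: Y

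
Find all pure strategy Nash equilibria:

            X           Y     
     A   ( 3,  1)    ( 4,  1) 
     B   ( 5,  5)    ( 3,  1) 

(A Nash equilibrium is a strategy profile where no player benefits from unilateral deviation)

Nash equilibrium: (A, Y), (B, X)

Work:
Best responses:
  P1 vs X: payoffs [3, 5] → best response B (payoff 5)
  P1 vs Y: payoffs [4, 3] → best response A (payoff 4)
  P2 vs A: payoffs [1, 1] → best response X/Y (payoff 1)
  P2 vs B: payoffs [5, 1] → best response X (payoff 5)
Mutual best responses: (A,Y), (B,X) → Nash equilibria.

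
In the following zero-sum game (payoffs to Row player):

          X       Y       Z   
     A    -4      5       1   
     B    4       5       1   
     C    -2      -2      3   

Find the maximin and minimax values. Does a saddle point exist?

Maximin = 1, Minimax = 3, Saddle: False

Work:
Row minimums: [-4, 1, -2] → maximin = 1
Column maximums: [4, 5, 3] → minimax = 3
No saddle point (maximin ≠ minimax). Mixed strategy needed.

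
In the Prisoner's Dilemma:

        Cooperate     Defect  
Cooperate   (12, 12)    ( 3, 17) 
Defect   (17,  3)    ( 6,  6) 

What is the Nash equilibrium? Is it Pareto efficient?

(Defect, Defect) is NE; not Pareto efficient

Work:
Defect dominates Cooperate for both players:
If P2 cooperates: Defect (17) > Cooperate (12)
If P2 defects: Defect (6) > Cooperate (3)
NE: (Defect, Defect) with payoff (6, 6)
But (Cooperate, Cooperate) = (12, 12) Pareto dominates (6, 6)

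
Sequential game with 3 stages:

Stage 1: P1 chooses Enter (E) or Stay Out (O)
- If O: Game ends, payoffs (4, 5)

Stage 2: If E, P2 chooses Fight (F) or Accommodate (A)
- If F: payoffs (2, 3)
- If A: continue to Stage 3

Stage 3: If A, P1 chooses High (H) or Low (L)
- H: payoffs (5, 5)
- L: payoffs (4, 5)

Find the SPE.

SPE: (E, A, H); Outcome (5, 5)

Work:
Stage 3: P1 chooses H (5 vs 4)
Stage 2: P2: F->3, A->5 (anticipating H). Choose A
Stage 1: P1: O->4, E->5 (anticipating A, H). Choose E
SPE path: E -> A -> H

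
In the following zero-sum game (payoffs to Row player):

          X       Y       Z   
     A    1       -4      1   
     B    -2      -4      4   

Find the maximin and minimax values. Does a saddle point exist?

Maximin = -4, Minimax = -4, Saddle: True

Work:
Row minimums: [-4, -4] → maximin = -4
Column maximums: [1, -4, 4] → minimax = -4
Saddle point exists! Game value = -4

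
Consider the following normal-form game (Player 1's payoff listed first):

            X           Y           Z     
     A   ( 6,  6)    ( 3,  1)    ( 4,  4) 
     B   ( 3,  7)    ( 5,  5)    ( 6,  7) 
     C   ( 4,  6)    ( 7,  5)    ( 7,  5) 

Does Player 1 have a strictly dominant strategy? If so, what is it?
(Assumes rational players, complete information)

No strictly dominant strategy exists for Player 1

Work:
A strategy strictly dominates another if it gives a strictly higher payoff against every opponent action. Compare each pair of P1's strategies column-by-column:
  A vs B: [6 vs 3, 3 vs 5, 4 vs 6] → A does not strictly dominate B (column Y: 3 ≤ 5)
  A vs C: [6 vs 4, 3 vs 7, 4 vs 7] → A does not strictly dominate C (column Y: 3 ≤ 7)
  B vs A: [3 vs 6, 5 vs 3, 6 vs 4] → B does not strictly dominate A (column X: 3 ≤ 6)
  B vs C: [3 vs 4, 5 vs 7, 6 vs 7] → B does not strictly dominate C (column X: 3 ≤ 4)
  C vs A: [4 vs 6, 7 vs 3, 7 vs 4] → C does not strictly dominate A (column X: 4 ≤ 6)
  C vs B: [4 vs 3, 7 vs 5, 7 vs 6] → C strictly dominates B
No single strategy strictly dominates all others → no strictly dominant strategy.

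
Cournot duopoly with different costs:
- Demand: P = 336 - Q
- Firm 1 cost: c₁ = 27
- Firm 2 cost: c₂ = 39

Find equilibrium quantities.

q₁* = 107.0, q₂* = 95.0

Work:
Reaction: q₁ = (336 - 27 - q₂)/2
Reaction: q₂ = (336 - 39 - q₁)/2
Solve simultaneously:
q₁* = (336 - 2×27 + 39)/3 = 107.0
q₂* = (336 - 2×39 + 27)/3 = 95.0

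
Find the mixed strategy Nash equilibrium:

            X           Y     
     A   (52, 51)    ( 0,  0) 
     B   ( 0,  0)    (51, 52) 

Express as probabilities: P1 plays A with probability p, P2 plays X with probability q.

p = 0.5049, q = 0.4951

Work:
Find probabilities that make opponent indifferent:
P2 chooses q to make P1 indifferent between A and B
P1 chooses p to make P2 indifferent between X and Y
Mixed NE: P1 plays (A: 0.5049, B: 0.4951), P2 plays (X: 0.4951, Y: 0.5049)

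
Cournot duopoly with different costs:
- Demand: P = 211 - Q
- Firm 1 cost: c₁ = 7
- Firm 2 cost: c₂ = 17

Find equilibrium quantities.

q₁* = 71.33, q₂* = 61.33

Work:
Reaction: q₁ = (211 - 7 - q₂)/2
Reaction: q₂ = (211 - 17 - q₁)/2
Solve simultaneously:
q₁* = (211 - 2×7 + 17)/3 = 71.33
q₂* = (211 - 2×17 + 7)/3 = 61.33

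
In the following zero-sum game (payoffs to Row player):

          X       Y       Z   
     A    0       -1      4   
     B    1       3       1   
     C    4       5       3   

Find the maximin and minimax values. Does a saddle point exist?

Maximin = 3, Minimax = 4, Saddle: False

Work:
Row minimums: [-1, 1, 3] → maximin = 3
Column maximums: [4, 5, 4] → minimax = 4
No saddle point (maximin ≠ minimax). Mixed strategy needed.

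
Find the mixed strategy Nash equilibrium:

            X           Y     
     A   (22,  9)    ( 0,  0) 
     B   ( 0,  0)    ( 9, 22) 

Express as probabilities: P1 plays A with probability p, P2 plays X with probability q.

p = 0.7097, q = 0.2903

Work:
Find probabilities that make opponent indifferent:
P2 chooses q to make P1 indifferent between A and B
P1 chooses p to make P2 indifferent between X and Y
Mixed NE: P1 plays (A: 0.7097, B: 0.2903), P2 plays (X: 0.2903, Y: 0.7097)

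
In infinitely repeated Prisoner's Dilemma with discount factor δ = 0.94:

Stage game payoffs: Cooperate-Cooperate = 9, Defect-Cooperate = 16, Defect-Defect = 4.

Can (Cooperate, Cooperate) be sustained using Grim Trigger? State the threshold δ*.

δ* = 0.5833; since δ = 0.94 ≥ 0.5833, cooperation can be sustained

Work:
For Grim Trigger:
Cooperate forever: 9/(1-δ)
Defect then punished: 16 + 4·δ/(1-δ)
Need: 9/(1-δ) ≥ 16 + 4·δ/(1-δ)
Solving: δ ≥ (T-R)/(T-P) = (16-9)/(16-4) = 0.5833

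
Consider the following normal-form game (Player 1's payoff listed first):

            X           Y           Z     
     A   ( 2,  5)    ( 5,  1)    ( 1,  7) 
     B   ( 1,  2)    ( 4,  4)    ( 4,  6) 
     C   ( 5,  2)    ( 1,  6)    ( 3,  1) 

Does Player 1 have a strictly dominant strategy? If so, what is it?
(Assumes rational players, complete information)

No strictly dominant strategy exists for Player 1

Work:
A strategy strictly dominates another if it gives a strictly higher payoff against every opponent action. Compare each pair of P1's strategies column-by-column:
  A vs B: [2 vs 1, 5 vs 4, 1 vs 4] → A does not strictly dominate B (column Z: 1 ≤ 4)
  A vs C: [2 vs 5, 5 vs 1, 1 vs 3] → A does not strictly dominate C (column X: 2 ≤ 5)
  B vs A: [1 vs 2, 4 vs 5, 4 vs 1] → B does not strictly dominate A (column X: 1 ≤ 2)
  B vs C: [1 vs 5, 4 vs 1, 4 vs 3] → B does not strictly dominate C (column X: 1 ≤ 5)
  C vs A: [5 vs 2, 1 vs 5, 3 vs 1] → C does not strictly dominate A (column Y: 1 ≤ 5)
  C vs B: [5 vs 1, 1 vs 4, 3 vs 4] → C does not strictly dominate B (column Y: 1 ≤ 4)
No single strategy strictly dominates all others → no strictly dominant strategy.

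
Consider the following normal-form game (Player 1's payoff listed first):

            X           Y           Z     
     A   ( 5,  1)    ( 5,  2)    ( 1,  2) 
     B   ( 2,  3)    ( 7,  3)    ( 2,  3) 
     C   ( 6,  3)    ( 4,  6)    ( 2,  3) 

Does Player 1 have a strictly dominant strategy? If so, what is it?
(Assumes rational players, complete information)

No strictly dominant strategy exists for Player 1

Work:
A strategy strictly dominates another if it gives a strictly higher payoff against every opponent action. Compare each pair of P1's strategies column-by-column:
  A vs B: [5 vs 2, 5 vs 7, 1 vs 2] → A does not strictly dominate B (column Y: 5 ≤ 7)
  A vs C: [5 vs 6, 5 vs 4, 1 vs 2] → A does not strictly dominate C (column X: 5 ≤ 6)
  B vs A: [2 vs 5, 7 vs 5, 2 vs 1] → B does not strictly dominate A (column X: 2 ≤ 5)
  B vs C: [2 vs 6, 7 vs 4, 2 vs 2] → B does not strictly dominate C (column X: 2 ≤ 6)
  C vs A: [6 vs 5, 4 vs 5, 2 vs 1] → C does not strictly dominate A (column Y: 4 ≤ 5)
  C vs B: [6 vs 2, 4 vs 7, 2 vs 2] → C does not strictly dominate B (column Y: 4 ≤ 7)
No single strategy strictly dominates all others → no strictly dominant strategy.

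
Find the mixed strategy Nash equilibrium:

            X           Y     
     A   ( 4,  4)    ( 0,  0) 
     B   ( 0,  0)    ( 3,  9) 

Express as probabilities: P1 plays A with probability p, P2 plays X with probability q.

p = 0.6923, q = 0.4286

Work:
Find probabilities that make opponent indifferent:
P2 chooses q to make P1 indifferent between A and B
P1 chooses p to make P2 indifferent between X and Y
Mixed NE: P1 plays (A: 0.6923, B: 0.3077), P2 plays (X: 0.4286, Y: 0.5714)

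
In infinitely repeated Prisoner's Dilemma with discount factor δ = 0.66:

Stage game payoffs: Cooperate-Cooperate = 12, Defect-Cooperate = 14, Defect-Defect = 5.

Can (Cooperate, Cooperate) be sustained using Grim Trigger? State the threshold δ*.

δ* = 0.2222; since δ = 0.66 ≥ 0.2222, cooperation can be sustained

Work:
For Grim Trigger:
Cooperate forever: 12/(1-δ)
Defect then punished: 14 + 5·δ/(1-δ)
Need: 12/(1-δ) ≥ 14 + 5·δ/(1-δ)
Solving: δ ≥ (T-R)/(T-P) = (14-12)/(14-5) = 0.2222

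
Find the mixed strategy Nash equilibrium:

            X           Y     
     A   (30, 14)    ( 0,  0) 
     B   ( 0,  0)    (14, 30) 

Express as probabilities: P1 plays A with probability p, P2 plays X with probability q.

p = 0.6818, q = 0.3182

Work:
Find probabilities that make opponent indifferent:
P2 chooses q to make P1 indifferent between A and B
P1 chooses p to make P2 indifferent between X and Y
Mixed NE: P1 plays (A: 0.6818, B: 0.3182), P2 plays (X: 0.3182, Y: 0.6818)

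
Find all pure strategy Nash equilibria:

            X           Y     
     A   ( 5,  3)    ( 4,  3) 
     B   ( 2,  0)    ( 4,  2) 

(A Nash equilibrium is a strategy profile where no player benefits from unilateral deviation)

Nash equilibrium: (A, X), (A, Y), (B, Y)

Work:
Best responses:
  P1 vs X: payoffs [5, 2] → best response A (payoff 5)
  P1 vs Y: payoffs [4, 4] → best response A/B (payoff 4)
  P2 vs A: payoffs [3, 3] → best response X/Y (payoff 3)
  P2 vs B: payoffs [0, 2] → best response Y (payoff 2)
Mutual best responses: (A,X), (A,Y), (B,Y) → Nash equilibria.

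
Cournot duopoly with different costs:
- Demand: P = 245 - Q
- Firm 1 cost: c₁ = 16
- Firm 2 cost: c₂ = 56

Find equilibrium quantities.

q₁* = 89.67, q₂* = 49.67

Work:
Reaction: q₁ = (245 - 16 - q₂)/2
Reaction: q₂ = (245 - 56 - q₁)/2
Solve simultaneously:
q₁* = (245 - 2×16 + 56)/3 = 89.67
q₂* = (245 - 2×56 + 16)/3 = 49.67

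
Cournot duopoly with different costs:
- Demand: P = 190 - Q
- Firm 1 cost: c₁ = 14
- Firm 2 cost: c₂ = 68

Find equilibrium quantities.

q₁* = 76.67, q₂* = 22.67

Work:
Reaction: q₁ = (190 - 14 - q₂)/2
Reaction: q₂ = (190 - 68 - q₁)/2
Solve simultaneously:
q₁* = (190 - 2×14 + 68)/3 = 76.67
q₂* = (190 - 2×68 + 14)/3 = 22.67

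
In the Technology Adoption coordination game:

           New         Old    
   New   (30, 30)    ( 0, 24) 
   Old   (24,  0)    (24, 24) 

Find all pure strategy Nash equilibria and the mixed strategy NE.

Pure NE: (New, New) and (Old, Old); Mixed NE: p = 0.8, q = 0.8

Work:
Check pure NE:
(New, New): (30, 30) - no unilateral deviation beneficial
(Old, Old): (24, 24) - no unilateral deviation beneficial
Mixed NE: P1 plays New with p = 0.8, P2 plays New with q = 0.8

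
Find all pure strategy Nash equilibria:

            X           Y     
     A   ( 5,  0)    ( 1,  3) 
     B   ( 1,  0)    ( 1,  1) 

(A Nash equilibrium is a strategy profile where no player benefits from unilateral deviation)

Nash equilibrium: (A, Y), (B, Y)

Work:
Best responses:
  P1 vs X: payoffs [5, 1] → best response A (payoff 5)
  P1 vs Y: payoffs [1, 1] → best response A/B (payoff 1)
  P2 vs A: payoffs [0, 3] → best response Y (payoff 3)
  P2 vs B: payoffs [0, 1] → best response Y (payoff 1)
Mutual best responses: (A,Y), (B,Y) → Nash equilibria.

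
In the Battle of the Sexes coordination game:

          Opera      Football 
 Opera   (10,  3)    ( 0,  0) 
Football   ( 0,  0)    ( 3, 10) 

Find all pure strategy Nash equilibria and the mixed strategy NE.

Pure NE: (Opera, Opera) and (Football, Football); Mixed NE: p = 0.7692, q = 0.2308

Work:
Check pure NE:
(Opera, Opera): (10, 3) - no unilateral deviation beneficial
(Football, Football): (3, 10) - no unilateral deviation beneficial
Mixed NE: P1 plays Opera with p = 0.7692, P2 plays Opera with q = 0.2308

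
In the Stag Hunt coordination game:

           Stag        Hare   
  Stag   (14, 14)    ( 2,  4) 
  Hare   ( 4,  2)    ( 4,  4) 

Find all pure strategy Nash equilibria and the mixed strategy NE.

Pure NE: (Stag, Stag) and (Hare, Hare); Mixed NE: p = 0.1667, q = 0.1667

Work:
Check pure NE:
(Stag, Stag): (14, 14) - no unilateral deviation beneficial
(Hare, Hare): (4, 4) - no unilateral deviation beneficial
Mixed NE: P1 plays Stag with p = 0.1667, P2 plays Stag with q = 0.1667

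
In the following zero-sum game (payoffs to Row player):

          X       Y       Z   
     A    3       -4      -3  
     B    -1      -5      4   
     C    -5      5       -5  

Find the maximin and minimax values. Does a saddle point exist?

Maximin = -4, Minimax = 3, Saddle: False

Work:
Row minimums: [-4, -5, -5] → maximin = -4
Column maximums: [3, 5, 4] → minimax = 3
No saddle point (maximin ≠ minimax). Mixed strategy needed.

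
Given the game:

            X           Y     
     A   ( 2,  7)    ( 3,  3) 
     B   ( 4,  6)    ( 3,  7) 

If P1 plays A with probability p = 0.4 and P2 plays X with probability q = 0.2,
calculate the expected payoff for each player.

E[P1] = 3.04, E[P2] = 5.6

Work:
E[P1] = p·q·π₁(A,X) + p·(1-q)·π₁(A,Y) + (1-p)·q·π₁(B,X) + (1-p)·(1-q)·π₁(B,Y)
= 0.4·0.2·2 + 0.4·0.8·3 + 0.6·0.2·4 + 0.6·0.8·3
= 3.04

E[P2] = 5.6 (similar calculation)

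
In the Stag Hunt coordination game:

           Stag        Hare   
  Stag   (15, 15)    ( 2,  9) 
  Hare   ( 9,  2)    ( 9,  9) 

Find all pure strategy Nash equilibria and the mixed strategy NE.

Pure NE: (Stag, Stag) and (Hare, Hare); Mixed NE: p = 0.5385, q = 0.5385

Work:
Check pure NE:
(Stag, Stag): (15, 15) - no unilateral deviation beneficial
(Hare, Hare): (9, 9) - no unilateral deviation beneficial
Mixed NE: P1 plays Stag with p = 0.5385, P2 plays Stag with q = 0.5385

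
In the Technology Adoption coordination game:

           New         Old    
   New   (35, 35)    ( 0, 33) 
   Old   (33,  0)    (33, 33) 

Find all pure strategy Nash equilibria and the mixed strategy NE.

Pure NE: (New, New) and (Old, Old); Mixed NE: p = 0.9429, q = 0.9429

Work:
Check pure NE:
(New, New): (35, 35) - no unilateral deviation beneficial
(Old, Old): (33, 33) - no unilateral deviation beneficial
Mixed NE: P1 plays New with p = 0.9429, P2 plays New with q = 0.9429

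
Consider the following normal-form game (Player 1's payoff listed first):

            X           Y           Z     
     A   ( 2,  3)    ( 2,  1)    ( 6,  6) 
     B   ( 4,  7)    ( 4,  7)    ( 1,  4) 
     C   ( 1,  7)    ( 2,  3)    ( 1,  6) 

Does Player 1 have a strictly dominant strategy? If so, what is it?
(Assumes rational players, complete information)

No strictly dominant strategy exists for Player 1

Work:
A strategy strictly dominates another if it gives a strictly higher payoff against every opponent action. Compare each pair of P1's strategies column-by-column:
  A vs B: [2 vs 4, 2 vs 4, 6 vs 1] → A does not strictly dominate B (column X: 2 ≤ 4)
  A vs C: [2 vs 1, 2 vs 2, 6 vs 1] → A does not strictly dominate C (column Y: 2 ≤ 2)
  B vs A: [4 vs 2, 4 vs 2, 1 vs 6] → B does not strictly dominate A (column Z: 1 ≤ 6)
  B vs C: [4 vs 1, 4 vs 2, 1 vs 1] → B does not strictly dominate C (column Z: 1 ≤ 1)
  C vs A: [1 vs 2, 2 vs 2, 1 vs 6] → C does not strictly dominate A (column X: 1 ≤ 2)
  C vs B: [1 vs 4, 2 vs 4, 1 vs 1] → C does not strictly dominate B (column X: 1 ≤ 4)
No single strategy strictly dominates all others → no strictly dominant strategy.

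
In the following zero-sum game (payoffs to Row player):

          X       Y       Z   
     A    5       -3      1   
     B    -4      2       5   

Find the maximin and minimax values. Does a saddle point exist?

Maximin = -3, Minimax = 2, Saddle: False

Work:
Row minimums: [-3, -4] → maximin = -3
Column maximums: [5, 2, 5] → minimax = 2
No saddle point (maximin ≠ minimax). Mixed strategy needed.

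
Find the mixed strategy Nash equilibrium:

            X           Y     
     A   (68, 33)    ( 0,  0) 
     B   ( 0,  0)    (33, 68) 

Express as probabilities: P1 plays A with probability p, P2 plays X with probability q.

p = 0.6733, q = 0.3267

Work:
Find probabilities that make opponent indifferent:
P2 chooses q to make P1 indifferent between A and B
P1 chooses p to make P2 indifferent between X and Y
Mixed NE: P1 plays (A: 0.6733, B: 0.3267), P2 plays (X: 0.3267, Y: 0.6733)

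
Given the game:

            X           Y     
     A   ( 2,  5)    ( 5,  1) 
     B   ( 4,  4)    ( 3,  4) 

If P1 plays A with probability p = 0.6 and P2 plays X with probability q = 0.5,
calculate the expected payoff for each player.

E[P1] = 3.5, E[P2] = 3.4

Work:
E[P1] = p·q·π₁(A,X) + p·(1-q)·π₁(A,Y) + (1-p)·q·π₁(B,X) + (1-p)·(1-q)·π₁(B,Y)
= 0.6·0.5·2 + 0.6·0.5·5 + 0.4·0.5·4 + 0.4·0.5·3
= 3.5

E[P2] = 3.4 (similar calculation)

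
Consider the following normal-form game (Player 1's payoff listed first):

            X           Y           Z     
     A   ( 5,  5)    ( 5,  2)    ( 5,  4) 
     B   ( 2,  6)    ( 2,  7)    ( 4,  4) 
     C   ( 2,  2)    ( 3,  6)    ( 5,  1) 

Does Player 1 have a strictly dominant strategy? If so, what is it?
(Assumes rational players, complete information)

No strictly dominant strategy exists for Player 1

Work:
A strategy strictly dominates another if it gives a strictly higher payoff against every opponent action. Compare each pair of P1's strategies column-by-column:
  A vs B: [5 vs 2, 5 vs 2, 5 vs 4] → A strictly dominates B
  A vs C: [5 vs 2, 5 vs 3, 5 vs 5] → A does not strictly dominate C (column Z: 5 ≤ 5)
  B vs A: [2 vs 5, 2 vs 5, 4 vs 5] → B does not strictly dominate A (column X: 2 ≤ 5)
  B vs C: [2 vs 2, 2 vs 3, 4 vs 5] → B does not strictly dominate C (column X: 2 ≤ 2)
  C vs A: [2 vs 5, 3 vs 5, 5 vs 5] → C does not strictly dominate A (column X: 2 ≤ 5)
  C vs B: [2 vs 2, 3 vs 2, 5 vs 4] → C does not strictly dominate B (column X: 2 ≤ 2)
No single strategy strictly dominates all others → no strictly dominant strategy.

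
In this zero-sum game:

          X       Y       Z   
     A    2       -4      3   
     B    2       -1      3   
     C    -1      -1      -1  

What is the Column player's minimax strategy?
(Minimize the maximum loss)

Column should play Y, value = -1

Work:
Column player minimizes Row's maximum payoff:
Column X: max payoff to Row = 2
Column Y: max payoff to Row = -1
Column Z: max payoff to Row = 3
Minimum is -1, achieved by column Y.
Minimax strategy: Y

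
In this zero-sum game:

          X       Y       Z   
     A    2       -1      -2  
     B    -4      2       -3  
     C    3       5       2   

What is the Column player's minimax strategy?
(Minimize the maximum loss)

Column should play Z, value = 2

Work:
Column player minimizes Row's maximum payoff:
Column X: max payoff to Row = 3
Column Y: max payoff to Row = 5
Column Z: max payoff to Row = 2
Minimum is 2, achieved by column Z.
Minimax strategy: Z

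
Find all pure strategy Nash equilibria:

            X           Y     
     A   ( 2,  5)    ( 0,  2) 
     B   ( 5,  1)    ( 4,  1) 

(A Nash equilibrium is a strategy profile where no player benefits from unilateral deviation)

Nash equilibrium: (B, X), (B, Y)

Work:
Best responses:
  P1 vs X: payoffs [2, 5] → best response B (payoff 5)
  P1 vs Y: payoffs [0, 4] → best response B (payoff 4)
  P2 vs A: payoffs [5, 2] → best response X (payoff 5)
  P2 vs B: payoffs [1, 1] → best response X/Y (payoff 1)
Mutual best responses: (B,X), (B,Y) → Nash equilibria.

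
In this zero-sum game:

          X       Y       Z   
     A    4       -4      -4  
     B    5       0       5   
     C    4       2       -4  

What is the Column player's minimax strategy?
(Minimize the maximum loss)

Column should play Y, value = 2

Work:
Column player minimizes Row's maximum payoff:
Column X: max payoff to Row = 5
Column Y: max payoff to Row = 2
Column Z: max payoff to Row = 5
Minimum is 2, achieved by column Y.
Minimax strategy: Y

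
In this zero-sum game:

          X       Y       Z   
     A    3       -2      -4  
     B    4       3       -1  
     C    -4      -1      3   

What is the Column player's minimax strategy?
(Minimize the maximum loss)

Column should play Y or Z (all achieve the minimum), value = 3

Work:
Column player minimizes Row's maximum payoff:
Column X: max payoff to Row = 4
Column Y: max payoff to Row = 3
Column Z: max payoff to Row = 3
Minimum is 3, achieved by columns Y, Z (tied).
Each of Y or Z is a minimax strategy.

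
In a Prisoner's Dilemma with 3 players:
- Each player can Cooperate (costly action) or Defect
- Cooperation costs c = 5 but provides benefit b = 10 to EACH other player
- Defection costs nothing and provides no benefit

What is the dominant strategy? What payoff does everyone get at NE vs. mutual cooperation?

Dominant: Defect; NE payoff = 0; Coop payoff = 15

Work:
Defect dominates (saves cost c = 5, benefit to others is external)
NE: All defect → everyone gets 0
If all cooperate: each receives (2)×10 - 5 = 15
Social dilemma: 15 > 0 but NE gives 0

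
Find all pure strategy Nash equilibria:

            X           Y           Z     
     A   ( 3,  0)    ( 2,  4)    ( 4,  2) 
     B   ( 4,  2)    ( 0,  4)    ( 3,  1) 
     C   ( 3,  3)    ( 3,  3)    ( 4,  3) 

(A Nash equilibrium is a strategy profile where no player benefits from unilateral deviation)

Nash equilibrium: (C, Y), (C, Z)

Work:
Best responses:
  P1 vs X: payoffs [3, 4, 3] → best response B (payoff 4)
  P1 vs Y: payoffs [2, 0, 3] → best response C (payoff 3)
  P1 vs Z: payoffs [4, 3, 4] → best response A/C (payoff 4)
  P2 vs A: payoffs [0, 4, 2] → best response Y (payoff 4)
  P2 vs B: payoffs [2, 4, 1] → best response Y (payoff 4)
  P2 vs C: payoffs [3, 3, 3] → best response X/Y/Z (payoff 3)
Mutual best responses: (C,Y), (C,Z) → Nash equilibria.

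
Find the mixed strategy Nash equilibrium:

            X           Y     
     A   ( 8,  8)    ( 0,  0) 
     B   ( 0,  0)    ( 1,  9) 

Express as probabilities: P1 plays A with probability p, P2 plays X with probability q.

p = 0.5294, q = 0.1111

Work:
Find probabilities that make opponent indifferent:
P2 chooses q to make P1 indifferent between A and B
P1 chooses p to make P2 indifferent between X and Y
Mixed NE: P1 plays (A: 0.5294, B: 0.4706), P2 plays (X: 0.1111, Y: 0.8889)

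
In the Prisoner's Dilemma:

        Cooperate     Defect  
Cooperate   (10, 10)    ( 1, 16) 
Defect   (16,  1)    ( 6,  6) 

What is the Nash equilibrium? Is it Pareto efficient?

(Defect, Defect) is NE; not Pareto efficient

Work:
Defect dominates Cooperate for both players:
If P2 cooperates: Defect (16) > Cooperate (10)
If P2 defects: Defect (6) > Cooperate (1)
NE: (Defect, Defect) with payoff (6, 6)
But (Cooperate, Cooperate) = (10, 10) Pareto dominates (6, 6)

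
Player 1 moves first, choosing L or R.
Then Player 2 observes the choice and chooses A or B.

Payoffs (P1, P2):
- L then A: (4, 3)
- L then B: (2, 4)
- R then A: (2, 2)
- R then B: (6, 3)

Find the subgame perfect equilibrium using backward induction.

P1 plays R, P2 plays B after L and B after R; Payoff (6, 3)

Work:
Backward induction:
After L: P2 chooses B → P1 gets 2
After R: P2 chooses B → P1 gets 6
P1 chooses R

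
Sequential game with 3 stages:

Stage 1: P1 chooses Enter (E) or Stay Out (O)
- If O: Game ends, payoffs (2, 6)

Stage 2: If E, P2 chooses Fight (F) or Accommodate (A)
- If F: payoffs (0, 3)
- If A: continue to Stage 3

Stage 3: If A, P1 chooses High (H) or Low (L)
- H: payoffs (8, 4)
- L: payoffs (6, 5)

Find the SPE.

SPE: (E, A, H); Outcome (8, 4)

Work:
Stage 3: P1 chooses H (8 vs 6)
Stage 2: P2: F->3, A->4 (anticipating H). Choose A
Stage 1: P1: O->2, E->8 (anticipating A, H). Choose E
SPE path: E -> A -> H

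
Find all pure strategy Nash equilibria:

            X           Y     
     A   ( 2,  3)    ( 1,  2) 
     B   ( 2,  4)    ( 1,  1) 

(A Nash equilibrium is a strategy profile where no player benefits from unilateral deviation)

Nash equilibrium: (A, X), (B, X)

Work:
Best responses:
  P1 vs X: payoffs [2, 2] → best response A/B (payoff 2)
  P1 vs Y: payoffs [1, 1] → best response A/B (payoff 1)
  P2 vs A: payoffs [3, 2] → best response X (payoff 3)
  P2 vs B: payoffs [4, 1] → best response X (payoff 4)
Mutual best responses: (A,X), (B,X) → Nash equilibria.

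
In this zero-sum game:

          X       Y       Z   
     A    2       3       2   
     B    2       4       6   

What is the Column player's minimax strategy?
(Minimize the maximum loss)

Column should play X, value = 2

Work:
Column player minimizes Row's maximum payoff:
Column X: max payoff to Row = 2
Column Y: max payoff to Row = 4
Column Z: max payoff to Row = 6
Minimum is 2, achieved by column X.
Minimax strategy: X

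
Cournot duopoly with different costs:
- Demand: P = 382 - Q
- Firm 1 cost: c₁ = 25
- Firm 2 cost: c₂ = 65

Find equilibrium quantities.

q₁* = 132.33, q₂* = 92.33

Work:
Reaction: q₁ = (382 - 25 - q₂)/2
Reaction: q₂ = (382 - 65 - q₁)/2
Solve simultaneously:
q₁* = (382 - 2×25 + 65)/3 = 132.33
q₂* = (382 - 2×65 + 25)/3 = 92.33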